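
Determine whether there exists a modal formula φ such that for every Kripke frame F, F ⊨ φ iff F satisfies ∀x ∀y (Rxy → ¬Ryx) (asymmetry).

Modal frame validity is preserved under surjective bounded morphisms.
The 5-cycle (worlds s,t,u,v,w with s→t→u→v→w→s) is asymmetric. Mapping every world to a single reflexive point • is a surjective bounded morphism, and the reflexive point is not asymmetric (R•• but asymmetry requires ¬R••).
Hence asymmetry is not modally definable.

Not modally definable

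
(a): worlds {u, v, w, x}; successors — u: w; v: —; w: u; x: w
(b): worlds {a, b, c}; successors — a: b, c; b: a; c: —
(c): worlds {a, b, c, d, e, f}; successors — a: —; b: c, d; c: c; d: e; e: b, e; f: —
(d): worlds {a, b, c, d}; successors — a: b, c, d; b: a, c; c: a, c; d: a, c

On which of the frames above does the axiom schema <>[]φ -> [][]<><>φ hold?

(a), (d)

The schema corresponds to a generalized confluence (Geach) condition: forall x forall y forall z ((xRy & x R^2 z) -> exists w (yRw & z R^2 w)).
(a): ✓.
(b): fails — aRc, aR²a but no w with cRw and aR²w.
(c): fails — bRd, bR²c but no w with dRw and cR²w.
(d): ✓.
Valid on: (a), (d).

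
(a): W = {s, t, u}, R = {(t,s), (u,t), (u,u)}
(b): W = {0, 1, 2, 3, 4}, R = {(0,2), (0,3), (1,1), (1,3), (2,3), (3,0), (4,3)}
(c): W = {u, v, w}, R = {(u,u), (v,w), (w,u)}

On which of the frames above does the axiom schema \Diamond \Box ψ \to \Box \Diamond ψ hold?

This is the axiom for convergence; its first-order frame correspondent is \forall x \forall y \forall z (Rxy \wedge Rxz \to \exists w (Ryw \wedge Rzw)).
(a): fails — Rts and Rts but s and s have no common successor.
(b): fails — R02 and R03 but 2 and 3 have no common successor.
(c): satisfies the condition.
Valid on: (c).

(c)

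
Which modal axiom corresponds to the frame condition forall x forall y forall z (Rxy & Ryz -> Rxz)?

This is transitivity; the standard corresponding axiom is 4: □r → □□r.
Suppose □r→□□r is valid. Take Rxy, Ryz and set V(r)={w : Rxw}. Then □r at x, so □□r at x, so □r at y, so r at z, i.e. Rxz.

□r → □□r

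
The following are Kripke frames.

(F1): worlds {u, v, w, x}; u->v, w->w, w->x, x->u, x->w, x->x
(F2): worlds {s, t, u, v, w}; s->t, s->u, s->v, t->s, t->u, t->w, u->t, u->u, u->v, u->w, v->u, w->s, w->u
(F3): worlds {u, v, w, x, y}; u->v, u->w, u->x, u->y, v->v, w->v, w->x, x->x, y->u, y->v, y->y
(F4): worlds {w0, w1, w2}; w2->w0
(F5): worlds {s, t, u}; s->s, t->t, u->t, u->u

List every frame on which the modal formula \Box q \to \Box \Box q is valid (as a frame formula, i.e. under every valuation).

(F4), (F5)

Frame correspondent (Sahlqvist): \forall x \forall y \forall z (Rxy \wedge Ryz \to Rxz) — i.e. transitivity.
(F1): fails — Rwx and Rxu but not Rwu.
(F2): fails — Ruw and Rws but not Rus.
(F3): fails — Ruy and Ryu but not Ruu.
(F4): holds.
(F5): holds.
Valid on: (F4), (F5).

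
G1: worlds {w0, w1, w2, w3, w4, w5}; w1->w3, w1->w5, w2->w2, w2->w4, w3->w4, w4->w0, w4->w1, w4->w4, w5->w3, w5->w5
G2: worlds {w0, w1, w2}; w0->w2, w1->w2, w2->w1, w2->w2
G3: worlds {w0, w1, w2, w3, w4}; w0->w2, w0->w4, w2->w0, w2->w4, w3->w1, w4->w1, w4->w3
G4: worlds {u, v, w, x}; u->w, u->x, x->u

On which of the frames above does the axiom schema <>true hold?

The schema corresponds to seriality: forall x exists y Rxy.
G1: fails — world w0 has no successor.
G2: satisfies the condition.
G3: fails — world w1 has no successor.
G4: fails — world v has no successor.
Valid on: G2.

G2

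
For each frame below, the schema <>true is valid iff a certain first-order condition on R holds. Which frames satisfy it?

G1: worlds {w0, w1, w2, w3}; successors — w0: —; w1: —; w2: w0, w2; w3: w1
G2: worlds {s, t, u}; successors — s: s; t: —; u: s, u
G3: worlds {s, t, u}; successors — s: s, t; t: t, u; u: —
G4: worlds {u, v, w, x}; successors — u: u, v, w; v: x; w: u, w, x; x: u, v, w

G4

Frame correspondent (Sahlqvist): forall x exists y Rxy — i.e. seriality.
G1: fails — world w0 has no successor.
G2: fails — world t has no successor.
G3: fails — world u has no successor.
G4: holds.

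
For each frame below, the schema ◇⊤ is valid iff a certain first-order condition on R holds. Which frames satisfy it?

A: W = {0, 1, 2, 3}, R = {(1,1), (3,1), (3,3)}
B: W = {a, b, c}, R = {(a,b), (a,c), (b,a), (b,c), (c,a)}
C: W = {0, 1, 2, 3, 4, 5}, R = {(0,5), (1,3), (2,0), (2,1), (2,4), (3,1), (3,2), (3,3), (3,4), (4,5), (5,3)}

B, C

This is the axiom for seriality; its first-order frame correspondent is ∀x ∃y Rxy.
A: fails — world 0 has no successor.
B: ✓.
C: ✓.
Valid on: B, C.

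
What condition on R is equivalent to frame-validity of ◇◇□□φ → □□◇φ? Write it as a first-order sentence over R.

This is a Sahlqvist (Geach-type) schema ◇^2□^2φ → □^2◇^1φ.
First-order correspondent: ∀x ∀y ∀z ((xR²y ∧ xR²z) → ∃w (yR²w ∧ zRw)).

∀x ∀y ∀z ((xR²y ∧ xR²z) → ∃w (yR²w ∧ zRw))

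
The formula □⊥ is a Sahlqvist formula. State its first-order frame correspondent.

emptiness of R: ∀x ∀y ¬Rxy

□⊥ is valid iff no world has any successor (otherwise □⊥ fails at any world with one).
Conversely, any frame satisfying ∀x ∀y ¬Rxy validates the schema.
Frame condition: ∀x ∀y ¬Rxy.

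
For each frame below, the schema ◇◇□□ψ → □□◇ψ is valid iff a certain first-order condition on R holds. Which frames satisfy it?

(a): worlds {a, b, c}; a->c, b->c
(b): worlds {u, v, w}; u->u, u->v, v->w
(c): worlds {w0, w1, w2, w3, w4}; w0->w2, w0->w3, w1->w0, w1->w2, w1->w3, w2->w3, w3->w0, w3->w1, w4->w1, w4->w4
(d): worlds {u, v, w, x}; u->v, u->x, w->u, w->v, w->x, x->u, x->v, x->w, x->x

This is the axiom for a generalized confluence (Geach) condition; its first-order frame correspondent is ∀x ∀y ∀z ((xR²y ∧ xR²z) → ∃w (yR²w ∧ zRw)).
(a): holds.
(b): fails — uR²u, uR²w but no t with uR²t and wRt.
(c): fails — w1R²w2, w1R²w0 but no w with w2R²w and w0Rw.
(d): fails — uR²u, uR²v but no t with uR²t and vRt.

(a)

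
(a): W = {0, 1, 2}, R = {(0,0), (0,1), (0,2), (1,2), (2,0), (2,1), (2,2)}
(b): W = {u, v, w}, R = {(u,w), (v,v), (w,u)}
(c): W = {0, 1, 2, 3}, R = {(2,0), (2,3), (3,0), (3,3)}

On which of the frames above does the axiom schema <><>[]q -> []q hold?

(b)

The schema corresponds to a generalized confluence (Geach) condition: forall x forall y forall z ((x R^2 y & xRz) -> exists w (yRw & z = w)).
(a): fails — 0R²1, 0R0 but no w with 1Rw and 0=w.
(b): holds.
(c): fails — 2R²0, 2R0 but no w with 0Rw and 0=w.
Valid on: (b).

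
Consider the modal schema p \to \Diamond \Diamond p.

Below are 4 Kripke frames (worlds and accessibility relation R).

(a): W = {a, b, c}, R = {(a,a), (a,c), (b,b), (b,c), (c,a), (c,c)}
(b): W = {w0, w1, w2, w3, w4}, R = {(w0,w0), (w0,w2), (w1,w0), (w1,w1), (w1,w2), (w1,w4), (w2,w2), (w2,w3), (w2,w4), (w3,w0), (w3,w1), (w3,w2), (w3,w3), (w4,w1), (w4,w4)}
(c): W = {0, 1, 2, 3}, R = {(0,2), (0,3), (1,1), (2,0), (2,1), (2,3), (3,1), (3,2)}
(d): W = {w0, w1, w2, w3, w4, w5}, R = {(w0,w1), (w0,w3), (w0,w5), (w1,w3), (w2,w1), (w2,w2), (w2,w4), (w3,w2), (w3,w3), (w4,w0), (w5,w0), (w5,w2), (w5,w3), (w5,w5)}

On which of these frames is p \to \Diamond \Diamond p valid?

The schema corresponds to a generalized confluence (Geach) condition: \forall x \exists w (x = w \wedge x R^2 w).
(a): ✓.
(b): ✓.
(c): ✓.
(d): fails — at w1 but no w with w1=w and w1R²w.
Valid on: (a), (b), (c).

(a), (b), (c)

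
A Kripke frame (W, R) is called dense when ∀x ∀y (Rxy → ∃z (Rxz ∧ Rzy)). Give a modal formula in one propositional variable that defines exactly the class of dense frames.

□□s → □s

A defining formula is □□s → □s (the C4 axiom).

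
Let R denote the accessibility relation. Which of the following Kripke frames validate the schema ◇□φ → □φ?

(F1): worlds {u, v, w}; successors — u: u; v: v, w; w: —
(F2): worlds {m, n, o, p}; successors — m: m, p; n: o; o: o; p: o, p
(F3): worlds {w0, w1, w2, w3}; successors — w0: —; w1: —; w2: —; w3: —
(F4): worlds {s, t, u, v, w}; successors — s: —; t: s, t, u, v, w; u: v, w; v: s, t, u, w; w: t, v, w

(F3)

The schema corresponds to the Euclidean property: ∀x ∀y ∀z (Rxy ∧ Rxz → Ryz).
(F1): fails — Rvw and Rvw but not Rww.
(F2): fails — Rmp and Rmm but not Rpm.
(F3): condition met.
(F4): fails — Rtv and Rtv but not Rvv.
Valid on: (F3).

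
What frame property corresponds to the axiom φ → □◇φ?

Suppose φ→□◇φ is valid. Take Rxy and set V(φ)={x}. Then φ at x, so □◇φ at x, so ◇φ at y, so some z with Ryz has φ; z=x, i.e. Ryx.
The converse is a direct semantic check.
Frame condition: ∀x ∀y (Rxy → Ryx).

symmetry: ∀x ∀y (Rxy → Ryx)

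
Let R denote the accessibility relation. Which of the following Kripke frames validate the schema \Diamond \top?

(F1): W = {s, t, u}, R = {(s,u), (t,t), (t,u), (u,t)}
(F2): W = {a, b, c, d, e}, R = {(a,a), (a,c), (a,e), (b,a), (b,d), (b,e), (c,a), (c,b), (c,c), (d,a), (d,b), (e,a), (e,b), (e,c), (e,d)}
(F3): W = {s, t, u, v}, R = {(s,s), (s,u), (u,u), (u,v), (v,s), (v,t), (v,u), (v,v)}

(F1), (F2)

Frame correspondent (Sahlqvist): \forall x \exists y Rxy — i.e. seriality.
(F1): ✓.
(F2): ✓.
(F3): fails — world t has no successor.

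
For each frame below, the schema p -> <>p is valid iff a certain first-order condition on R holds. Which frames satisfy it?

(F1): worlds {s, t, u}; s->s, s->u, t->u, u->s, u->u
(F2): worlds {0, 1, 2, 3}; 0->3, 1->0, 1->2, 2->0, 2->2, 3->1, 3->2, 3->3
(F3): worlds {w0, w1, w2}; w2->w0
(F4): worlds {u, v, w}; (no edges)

none

Frame correspondent (Sahlqvist): forall x Rxx — i.e. reflexivity.
(F1): fails — world t does not see itself.
(F2): fails — world 0 does not see itself.
(F3): fails — world w0 does not see itself.
(F4): fails — world u does not see itself.
Valid on no frame.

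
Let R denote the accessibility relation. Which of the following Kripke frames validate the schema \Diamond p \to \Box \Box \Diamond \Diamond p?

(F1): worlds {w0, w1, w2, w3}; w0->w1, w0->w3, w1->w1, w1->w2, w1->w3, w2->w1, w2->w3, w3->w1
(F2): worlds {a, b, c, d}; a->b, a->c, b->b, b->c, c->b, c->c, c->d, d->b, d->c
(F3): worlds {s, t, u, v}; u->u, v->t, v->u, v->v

(F1), (F2)

Frame correspondent (Sahlqvist): \forall x \forall y \forall z ((xRy \wedge x R^2 z) \to \exists w (y = w \wedge z R^2 w)) — i.e. a generalized confluence (Geach) condition.
(F1): holds.
(F2): holds.
(F3): fails — vRt, vR²t but no w with t=w and tR²w.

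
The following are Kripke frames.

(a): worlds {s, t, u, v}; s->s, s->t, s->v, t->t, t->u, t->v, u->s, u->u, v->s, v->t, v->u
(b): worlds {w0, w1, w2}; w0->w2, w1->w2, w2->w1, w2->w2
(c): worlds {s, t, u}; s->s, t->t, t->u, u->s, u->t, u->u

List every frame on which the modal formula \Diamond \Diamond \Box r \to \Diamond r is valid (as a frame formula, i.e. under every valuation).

This is the axiom for a generalized confluence (Geach) condition; its first-order frame correspondent is \forall x \forall y (x R^2 y \to \exists w (yRw \wedge xRw)).
(a): holds.
(b): holds.
(c): fails — tR²s but no w with sRw and tRw.

(a), (b)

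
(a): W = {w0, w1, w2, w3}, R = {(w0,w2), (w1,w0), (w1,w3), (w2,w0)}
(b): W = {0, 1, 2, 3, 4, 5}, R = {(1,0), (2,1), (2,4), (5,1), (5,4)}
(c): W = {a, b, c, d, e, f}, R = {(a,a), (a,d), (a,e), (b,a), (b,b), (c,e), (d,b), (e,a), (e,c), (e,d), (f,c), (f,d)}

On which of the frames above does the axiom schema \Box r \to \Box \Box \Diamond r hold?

Frame correspondent (Sahlqvist): \forall x \forall z (x R^2 z \to \exists w (xRw \wedge zRw)) — i.e. a generalized confluence (Geach) condition.
(a): satisfies the condition.
(b): fails — 2R²0 but no w with 2Rw and 0Rw.
(c): fails — aR²d but no w with aRw and dRw.
Valid on: (a).

(a)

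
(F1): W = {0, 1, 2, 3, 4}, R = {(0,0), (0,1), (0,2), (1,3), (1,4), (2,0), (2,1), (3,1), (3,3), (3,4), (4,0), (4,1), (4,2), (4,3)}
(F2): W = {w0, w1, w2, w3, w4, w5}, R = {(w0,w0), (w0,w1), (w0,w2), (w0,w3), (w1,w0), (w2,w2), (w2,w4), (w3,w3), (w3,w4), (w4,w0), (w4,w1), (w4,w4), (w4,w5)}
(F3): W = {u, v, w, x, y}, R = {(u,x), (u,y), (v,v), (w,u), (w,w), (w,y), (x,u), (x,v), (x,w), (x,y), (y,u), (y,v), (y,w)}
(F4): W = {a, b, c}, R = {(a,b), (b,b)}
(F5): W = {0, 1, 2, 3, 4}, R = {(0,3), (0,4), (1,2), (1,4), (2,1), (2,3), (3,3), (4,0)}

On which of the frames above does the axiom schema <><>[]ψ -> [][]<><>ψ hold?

This is the axiom for a generalized confluence (Geach) condition; its first-order frame correspondent is forall x forall y forall z ((x R^2 y & x R^2 z) -> exists w (yRw & z R^2 w)).
(F1): ✓.
(F2): fails — w2R²w0, w2R²w5 but no w with w0Rw and w5R²w.
(F3): fails — uR²u, uR²v but no t with uRt and vR²t.
(F4): ✓.
(F5): fails — 1R²1, 1R²0 but no w with 1Rw and 0R²w.

(F1), (F4)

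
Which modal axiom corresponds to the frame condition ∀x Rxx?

□q → q

This is reflexivity; the standard corresponding axiom is T: □q → q.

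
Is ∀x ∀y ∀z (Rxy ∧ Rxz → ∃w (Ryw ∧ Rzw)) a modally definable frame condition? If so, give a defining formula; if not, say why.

The condition is convergence. A defining modal formula is ◇□q → □◇q.
Suppose ◇□q→□◇q is valid. Take Rxy, Rxz and set V(q)={w : Ryw}. Then □q at y so ◇□q at x, so □◇q at x, so ◇q at z, giving w with Rzw and Ryw.

Definable; ◇□q → □◇q defines it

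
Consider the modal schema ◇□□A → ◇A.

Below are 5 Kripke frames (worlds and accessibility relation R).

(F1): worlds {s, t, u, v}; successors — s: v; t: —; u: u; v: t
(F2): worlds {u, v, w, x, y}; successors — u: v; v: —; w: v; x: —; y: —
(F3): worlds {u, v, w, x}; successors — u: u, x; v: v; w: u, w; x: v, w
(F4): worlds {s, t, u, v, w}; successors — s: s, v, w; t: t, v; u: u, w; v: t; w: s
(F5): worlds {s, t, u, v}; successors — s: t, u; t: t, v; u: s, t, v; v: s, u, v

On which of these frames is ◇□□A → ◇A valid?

This is the axiom for a generalized confluence (Geach) condition; its first-order frame correspondent is ∀x ∀y (xRy → ∃w (yR²w ∧ xRw)).
(F1): fails — sRv but no w with vR²w and sRw.
(F2): fails — uRv but no t with vR²t and uRt.
(F3): satisfies the condition.
(F4): satisfies the condition.
(F5): satisfies the condition.

(F3), (F4), (F5)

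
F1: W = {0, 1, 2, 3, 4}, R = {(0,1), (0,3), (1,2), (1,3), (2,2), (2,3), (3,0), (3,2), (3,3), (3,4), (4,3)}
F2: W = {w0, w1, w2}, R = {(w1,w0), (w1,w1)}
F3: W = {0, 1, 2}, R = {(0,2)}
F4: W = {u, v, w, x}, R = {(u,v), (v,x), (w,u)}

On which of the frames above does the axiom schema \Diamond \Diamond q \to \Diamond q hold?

This is the axiom for transitivity; its first-order frame correspondent is \forall x \forall y \forall z (Rxy \wedge Ryz \to Rxz).
F1: fails — R01 and R12 but not R02.
F2: condition met.
F3: condition met.
F4: fails — Ruv and Rvx but not Rux.
Valid on: F2, F3.

F2, F3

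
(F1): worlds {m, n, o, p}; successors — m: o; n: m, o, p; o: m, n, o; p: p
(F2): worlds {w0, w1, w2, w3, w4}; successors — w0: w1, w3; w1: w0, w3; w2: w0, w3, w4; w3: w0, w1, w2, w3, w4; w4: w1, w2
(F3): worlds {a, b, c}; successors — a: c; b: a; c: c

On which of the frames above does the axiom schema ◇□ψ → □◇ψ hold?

(F3)

This is the axiom for convergence; its first-order frame correspondent is ∀x ∀y ∀z (Rxy ∧ Rxz → ∃w (Ryw ∧ Rzw)).
(F1): fails — Rno and Rnp but o and p have no common successor.
(F2): fails — Rw3w1 and Rw3w4 but w1 and w4 have no common successor.
(F3): ✓.
Valid on: (F3).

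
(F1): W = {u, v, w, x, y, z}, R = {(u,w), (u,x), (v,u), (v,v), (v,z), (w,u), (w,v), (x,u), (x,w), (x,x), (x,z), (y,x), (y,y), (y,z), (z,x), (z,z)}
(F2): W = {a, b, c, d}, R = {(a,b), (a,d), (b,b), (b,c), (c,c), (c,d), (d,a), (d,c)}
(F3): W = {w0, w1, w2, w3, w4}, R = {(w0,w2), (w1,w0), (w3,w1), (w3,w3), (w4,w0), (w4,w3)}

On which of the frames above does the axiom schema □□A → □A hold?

The schema corresponds to density: ∀x ∀y (Rxy → ∃z (Rxz ∧ Rzy)).
(F1): ✓.
(F2): fails — Rad but no z with Raz and Rzd.
(F3): fails — Rw1w0 but no z with Rw1z and Rzw0.
Valid on: (F1).

(F1)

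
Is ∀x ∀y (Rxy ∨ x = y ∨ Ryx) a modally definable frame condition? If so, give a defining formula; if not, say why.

Any modally definable frame class is closed under disjoint unions.
Take 3 disjoint single-world reflexive frames: each is trivially connected, but their disjoint union has 3 worlds with no edge between distinct components, so it is not connected.
So no modal formula (or set of formulas) defines exactly the connected frames.

Not definable by any modal formula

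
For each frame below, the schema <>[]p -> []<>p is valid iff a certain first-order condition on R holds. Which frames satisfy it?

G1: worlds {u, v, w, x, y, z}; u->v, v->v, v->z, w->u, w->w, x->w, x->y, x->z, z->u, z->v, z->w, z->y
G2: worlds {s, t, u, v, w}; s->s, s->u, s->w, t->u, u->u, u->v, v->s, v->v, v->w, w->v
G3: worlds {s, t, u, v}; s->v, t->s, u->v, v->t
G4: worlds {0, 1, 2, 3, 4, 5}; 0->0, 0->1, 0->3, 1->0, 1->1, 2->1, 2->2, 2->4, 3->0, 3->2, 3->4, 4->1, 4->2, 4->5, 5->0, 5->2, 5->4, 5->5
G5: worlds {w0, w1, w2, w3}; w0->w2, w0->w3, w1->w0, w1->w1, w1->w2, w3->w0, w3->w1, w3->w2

The schema corresponds to convergence: forall x forall y forall z (Rxy & Rxz -> exists w (Ryw & Rzw)).
G1: fails — Rww and Rwu but w and u have no common successor.
G2: fails — Rsw and Rss but w and s have no common successor.
G3: holds.
G4: holds.
G5: fails — Rw0w2 and Rw0w2 but w2 and w2 have no common successor.

G3, G4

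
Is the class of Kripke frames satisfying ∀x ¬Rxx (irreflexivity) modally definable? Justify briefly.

If a class were modally definable it would be closed under surjective bounded morphisms (Goldblatt–Thomason).
The 5-cycle (worlds 0,1,2,3,4 with 0→1→2→3→4→0) is irreflexive, and the map sending every world to a single reflexive point • is a surjective bounded morphism (forth: every edge maps to (•,•); back: every world has a successor). So any modal formula valid on the 5-cycle is also valid on the reflexive point, which is not irreflexive.
Hence irreflexivity is not modally definable.

No — not modally definable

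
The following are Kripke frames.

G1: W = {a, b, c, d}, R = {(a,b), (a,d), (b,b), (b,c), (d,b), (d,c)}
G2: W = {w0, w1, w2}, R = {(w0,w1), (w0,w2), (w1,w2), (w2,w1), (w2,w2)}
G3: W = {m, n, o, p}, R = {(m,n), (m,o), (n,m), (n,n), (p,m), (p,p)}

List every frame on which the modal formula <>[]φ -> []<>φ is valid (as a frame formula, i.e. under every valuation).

Frame correspondent (Sahlqvist): forall x forall y forall z (Rxy & Rxz -> exists w (Ryw & Rzw)) — i.e. convergence.
G1: fails — Rbc and Rbc but c and c have no common successor.
G2: condition met.
G3: fails — Rmo and Rmo but o and o have no common successor.

G2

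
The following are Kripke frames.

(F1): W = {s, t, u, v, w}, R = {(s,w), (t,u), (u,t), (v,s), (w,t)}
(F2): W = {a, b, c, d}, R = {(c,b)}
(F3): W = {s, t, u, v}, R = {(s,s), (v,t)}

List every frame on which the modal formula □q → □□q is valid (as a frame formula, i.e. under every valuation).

The schema corresponds to transitivity: ∀x ∀y ∀z (Rxy ∧ Ryz → Rxz).
(F1): fails — Rwt and Rtu but not Rwu.
(F2): ✓.
(F3): ✓.
Valid on: (F2), (F3).

(F2), (F3)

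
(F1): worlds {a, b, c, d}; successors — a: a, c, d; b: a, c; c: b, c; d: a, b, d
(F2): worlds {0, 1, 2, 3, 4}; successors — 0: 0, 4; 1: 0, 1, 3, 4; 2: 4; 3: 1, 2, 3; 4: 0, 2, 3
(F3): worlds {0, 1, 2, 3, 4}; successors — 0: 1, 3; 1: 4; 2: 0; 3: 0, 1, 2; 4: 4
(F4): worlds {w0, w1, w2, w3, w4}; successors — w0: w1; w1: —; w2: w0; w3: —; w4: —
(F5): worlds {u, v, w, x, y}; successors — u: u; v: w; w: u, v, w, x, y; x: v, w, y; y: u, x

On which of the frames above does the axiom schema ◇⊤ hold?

This is the axiom for seriality; its first-order frame correspondent is ∀x ∃y Rxy.
(F1): satisfies the condition.
(F2): satisfies the condition.
(F3): satisfies the condition.
(F4): fails — world w1 has no successor.
(F5): satisfies the condition.
Valid on: (F1), (F2), (F3), (F5).

(F1), (F2), (F3), (F5)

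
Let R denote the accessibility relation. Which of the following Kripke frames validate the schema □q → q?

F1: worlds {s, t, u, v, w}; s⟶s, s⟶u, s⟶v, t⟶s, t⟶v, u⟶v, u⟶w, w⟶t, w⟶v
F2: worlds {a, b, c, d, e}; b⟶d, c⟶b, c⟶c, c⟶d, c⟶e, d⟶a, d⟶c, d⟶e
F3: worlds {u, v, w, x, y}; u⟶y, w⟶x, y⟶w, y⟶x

none

This is the axiom for reflexivity; its first-order frame correspondent is ∀x Rxx.
F1: fails — world t does not see itself.
F2: fails — world a does not see itself.
F3: fails — world u does not see itself.
Valid on no frame.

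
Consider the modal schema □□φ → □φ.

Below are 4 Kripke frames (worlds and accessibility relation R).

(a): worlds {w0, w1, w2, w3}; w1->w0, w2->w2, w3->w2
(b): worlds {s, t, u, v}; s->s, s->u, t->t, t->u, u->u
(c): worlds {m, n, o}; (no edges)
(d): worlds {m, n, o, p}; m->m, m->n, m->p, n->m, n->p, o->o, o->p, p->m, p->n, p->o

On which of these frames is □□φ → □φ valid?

The schema corresponds to density: ∀x ∀y (Rxy → ∃z (Rxz ∧ Rzy)).
(a): fails — Rw1w0 but no z with Rw1z and Rzw0.
(b): condition met.
(c): condition met.
(d): condition met.

(b), (c), (d)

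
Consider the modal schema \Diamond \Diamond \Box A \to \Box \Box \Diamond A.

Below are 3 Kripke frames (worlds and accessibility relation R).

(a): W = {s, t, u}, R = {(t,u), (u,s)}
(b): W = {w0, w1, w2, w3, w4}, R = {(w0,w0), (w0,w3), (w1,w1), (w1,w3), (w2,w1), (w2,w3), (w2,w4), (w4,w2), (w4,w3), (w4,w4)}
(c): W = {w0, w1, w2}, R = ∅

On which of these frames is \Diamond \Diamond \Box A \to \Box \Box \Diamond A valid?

(c)

This is the axiom for a generalized confluence (Geach) condition; its first-order frame correspondent is \forall x \forall y \forall z ((x R^2 y \wedge x R^2 z) \to \exists w (yRw \wedge zRw)).
(a): fails — tR²s, tR²s but no w with sRw and sRw.
(b): fails — w0R²w0, w0R²w3 but no w with w0Rw and w3Rw.
(c): ✓.
Valid on: (c).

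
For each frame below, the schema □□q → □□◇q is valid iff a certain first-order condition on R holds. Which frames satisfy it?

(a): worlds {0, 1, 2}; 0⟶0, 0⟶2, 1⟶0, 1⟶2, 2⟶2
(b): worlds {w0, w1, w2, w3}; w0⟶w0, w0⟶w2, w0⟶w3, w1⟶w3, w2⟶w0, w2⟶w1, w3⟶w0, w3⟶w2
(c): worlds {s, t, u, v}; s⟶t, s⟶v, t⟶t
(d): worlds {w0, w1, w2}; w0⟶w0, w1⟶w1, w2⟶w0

(a), (b), (c), (d)

Frame correspondent (Sahlqvist): ∀x ∀z (xR²z → ∃w (xR²w ∧ zRw)) — i.e. a generalized confluence (Geach) condition.
(a): holds.
(b): holds.
(c): holds.
(d): holds.
Valid on: (a), (b), (c), (d).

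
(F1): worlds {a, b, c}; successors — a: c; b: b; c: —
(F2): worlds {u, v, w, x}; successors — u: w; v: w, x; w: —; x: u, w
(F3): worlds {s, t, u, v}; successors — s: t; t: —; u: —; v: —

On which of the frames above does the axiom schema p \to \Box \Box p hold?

(F1), (F3)

This is the axiom for a generalized confluence (Geach) condition; its first-order frame correspondent is \forall x \forall z (x R^2 z \to \exists w (x = w \wedge z = w)).
(F1): satisfies the condition.
(F2): fails — vR²u but v ≠ u.
(F3): satisfies the condition.
Valid on: (F1), (F3).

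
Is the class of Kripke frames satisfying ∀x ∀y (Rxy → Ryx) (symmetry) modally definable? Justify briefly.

Definable; q → □◇q defines it

Yes: it is symmetry, defined by the B schema q → □◇q.
Suppose q→□◇q is valid. Take Rxy and set V(q)={x}. Then q at x, so □◇q at x, so ◇q at y, so some z with Ryz has q; z=x, i.e. Ryx.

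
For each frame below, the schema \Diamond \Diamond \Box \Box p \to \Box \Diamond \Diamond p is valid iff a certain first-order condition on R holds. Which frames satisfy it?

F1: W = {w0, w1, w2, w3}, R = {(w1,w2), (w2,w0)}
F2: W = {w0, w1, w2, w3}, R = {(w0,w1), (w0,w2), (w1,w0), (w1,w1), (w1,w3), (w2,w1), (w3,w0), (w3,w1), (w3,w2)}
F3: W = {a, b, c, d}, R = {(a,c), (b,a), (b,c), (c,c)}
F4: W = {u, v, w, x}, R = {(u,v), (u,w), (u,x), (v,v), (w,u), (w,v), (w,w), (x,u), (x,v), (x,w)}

Frame correspondent (Sahlqvist): \forall x \forall y \forall z ((x R^2 y \wedge xRz) \to \exists w (y R^2 w \wedge z R^2 w)) — i.e. a generalized confluence (Geach) condition.
F1: fails — w1R²w0, w1Rw2 but no w with w0R²w and w2R²w.
F2: holds.
F3: holds.
F4: holds.

F2, F3, F4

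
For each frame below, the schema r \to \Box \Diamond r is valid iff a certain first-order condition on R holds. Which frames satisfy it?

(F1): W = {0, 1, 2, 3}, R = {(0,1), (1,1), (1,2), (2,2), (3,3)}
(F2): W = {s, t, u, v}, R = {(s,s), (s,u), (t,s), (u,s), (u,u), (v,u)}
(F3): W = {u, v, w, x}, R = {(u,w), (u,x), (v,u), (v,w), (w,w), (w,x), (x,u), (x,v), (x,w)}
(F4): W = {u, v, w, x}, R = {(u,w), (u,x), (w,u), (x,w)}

none

Frame correspondent (Sahlqvist): \forall x \forall y (Rxy \to Ryx) — i.e. symmetry.
(F1): fails — R12 but not R21.
(F2): fails — Rvu but not Ruv.
(F3): fails — Ruw but not Rwu.
(F4): fails — Rxw but not Rwx.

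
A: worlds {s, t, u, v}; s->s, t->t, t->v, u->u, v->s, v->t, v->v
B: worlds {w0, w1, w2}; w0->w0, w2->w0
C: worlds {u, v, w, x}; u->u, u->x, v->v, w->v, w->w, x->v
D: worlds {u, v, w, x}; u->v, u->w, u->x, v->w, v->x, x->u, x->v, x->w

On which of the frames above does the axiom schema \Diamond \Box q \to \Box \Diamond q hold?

This is the axiom for convergence; its first-order frame correspondent is \forall x \forall y \forall z (Rxy \wedge Rxz \to \exists w (Ryw \wedge Rzw)).
A: fails — Rvt and Rvs but t and s have no common successor.
B: condition met.
C: fails — Ruu and Rux but u and x have no common successor.
D: fails — Ruv and Ruw but v and w have no common successor.

B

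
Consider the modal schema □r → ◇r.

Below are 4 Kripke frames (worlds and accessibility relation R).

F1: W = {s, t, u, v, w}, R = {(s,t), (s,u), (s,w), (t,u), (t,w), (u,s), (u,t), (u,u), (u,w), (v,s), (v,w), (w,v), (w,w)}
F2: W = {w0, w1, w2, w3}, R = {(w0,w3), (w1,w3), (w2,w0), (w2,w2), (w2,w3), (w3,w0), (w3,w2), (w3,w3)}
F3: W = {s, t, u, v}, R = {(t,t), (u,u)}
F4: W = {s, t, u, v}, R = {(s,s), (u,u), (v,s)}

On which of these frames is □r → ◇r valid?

This is the axiom for seriality; its first-order frame correspondent is ∀x ∃y Rxy.
F1: condition met.
F2: condition met.
F3: fails — world s has no successor.
F4: fails — world t has no successor.
Valid on: F1, F2.

F1, F2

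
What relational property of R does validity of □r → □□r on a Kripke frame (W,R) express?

This schema is the 4 axiom.
It corresponds to transitivity: ∀x ∀y ∀z (Rxy ∧ Ryz → Rxz).

transitivity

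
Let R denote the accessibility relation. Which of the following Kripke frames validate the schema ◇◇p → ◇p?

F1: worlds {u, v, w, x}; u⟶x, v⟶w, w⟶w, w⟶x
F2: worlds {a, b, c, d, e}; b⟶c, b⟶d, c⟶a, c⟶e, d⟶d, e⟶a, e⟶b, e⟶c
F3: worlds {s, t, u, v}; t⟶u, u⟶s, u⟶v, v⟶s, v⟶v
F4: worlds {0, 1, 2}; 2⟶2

F4

This is the axiom for transitivity; its first-order frame correspondent is ∀x ∀y ∀z (Rxy ∧ Ryz → Rxz).
F1: fails — Rvw and Rwx but not Rvx.
F2: fails — Rbc and Rce but not Rbe.
F3: fails — Rtu and Ruv but not Rtv.
F4: condition met.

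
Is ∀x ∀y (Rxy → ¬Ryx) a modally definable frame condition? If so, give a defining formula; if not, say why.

Not definable by any modal formula

Any modally definable frame class is closed under surjective bounded morphisms.
The 5-cycle (worlds a,b,c,d,e with a→b→c→d→e→a) is asymmetric. Mapping every world to a single reflexive point • is a surjective bounded morphism, and the reflexive point is not asymmetric (R•• but asymmetry requires ¬R••).
So no modal formula (or set of formulas) defines exactly the asymmetric frames.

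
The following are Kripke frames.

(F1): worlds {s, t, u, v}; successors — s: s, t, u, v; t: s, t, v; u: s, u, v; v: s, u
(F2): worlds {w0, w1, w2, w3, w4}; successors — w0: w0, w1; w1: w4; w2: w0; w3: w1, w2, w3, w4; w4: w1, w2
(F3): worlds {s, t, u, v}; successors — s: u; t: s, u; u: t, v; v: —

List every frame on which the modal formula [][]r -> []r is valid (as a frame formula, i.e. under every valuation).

(F1)

This is the axiom for density; its first-order frame correspondent is forall x forall y (Rxy -> exists z (Rxz & Rzy)).
(F1): satisfies the condition.
(F2): fails — Rw4w1 but no z with Rw4z and Rzw1.
(F3): fails — Ruv but no z with Ruz and Rzv.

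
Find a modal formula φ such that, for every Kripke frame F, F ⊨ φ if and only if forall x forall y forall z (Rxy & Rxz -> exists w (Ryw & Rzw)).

◇□s → □◇s

This is convergence; the standard corresponding axiom is .2: ◇□s → □◇s.
Suppose ◇□s→□◇s is valid. Take Rxy, Rxz and set V(s)={w : Ryw}. Then □s at y so ◇□s at x, so □◇s at x, so ◇s at z, giving w with Rzw and Ryw.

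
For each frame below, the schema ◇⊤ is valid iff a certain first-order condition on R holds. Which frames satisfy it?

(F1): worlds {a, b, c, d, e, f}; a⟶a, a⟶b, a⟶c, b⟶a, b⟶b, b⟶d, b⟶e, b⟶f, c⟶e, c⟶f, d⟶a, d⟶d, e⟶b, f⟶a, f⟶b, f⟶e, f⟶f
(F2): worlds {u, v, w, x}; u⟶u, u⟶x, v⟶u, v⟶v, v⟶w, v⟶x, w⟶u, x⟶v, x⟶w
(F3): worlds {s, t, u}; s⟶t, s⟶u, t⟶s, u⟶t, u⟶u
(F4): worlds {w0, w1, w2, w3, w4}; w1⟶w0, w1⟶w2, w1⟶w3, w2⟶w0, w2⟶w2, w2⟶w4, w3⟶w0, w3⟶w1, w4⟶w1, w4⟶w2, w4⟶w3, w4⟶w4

(F1), (F2), (F3)

Frame correspondent (Sahlqvist): ∀x ∃y Rxy — i.e. seriality.
(F1): condition met.
(F2): condition met.
(F3): condition met.
(F4): fails — world w0 has no successor.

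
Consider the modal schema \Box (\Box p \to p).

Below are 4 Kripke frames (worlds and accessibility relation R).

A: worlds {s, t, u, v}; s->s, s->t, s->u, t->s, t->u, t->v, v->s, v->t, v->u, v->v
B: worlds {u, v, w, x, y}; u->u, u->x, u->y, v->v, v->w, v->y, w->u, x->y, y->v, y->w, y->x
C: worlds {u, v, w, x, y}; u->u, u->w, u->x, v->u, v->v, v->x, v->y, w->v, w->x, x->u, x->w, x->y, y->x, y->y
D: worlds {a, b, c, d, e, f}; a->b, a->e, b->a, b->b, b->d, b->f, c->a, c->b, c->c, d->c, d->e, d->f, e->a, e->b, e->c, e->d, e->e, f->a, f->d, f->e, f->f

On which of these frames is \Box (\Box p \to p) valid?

This is the axiom for shift-reflexivity; its first-order frame correspondent is \forall x \forall y (Rxy \to Ryy).
A: fails — Rvt but not Rtt.
B: fails — Ryx but not Rxx.
C: fails — Rxw but not Rww.
D: fails — Red but not Rdd.
Valid on no frame.

none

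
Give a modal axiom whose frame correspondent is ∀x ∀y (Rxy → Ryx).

ψ → □◇ψ

The condition is symmetry. The B schema ψ → □◇ψ defines it.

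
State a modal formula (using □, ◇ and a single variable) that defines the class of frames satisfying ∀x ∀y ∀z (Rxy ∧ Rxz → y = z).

◇s → □s

The condition is partial functionality. The CD schema ◇s → □s defines it.
Suppose ◇s→□s is valid. Take Rxy, Rxz and set V(s)={y}. Then ◇s at x, so □s at x, so s at z, i.e. z=y.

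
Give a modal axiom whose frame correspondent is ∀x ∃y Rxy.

This is seriality; the standard corresponding axiom is D: □s → ◇s.
Suppose □s→◇s is valid. At any x set V(s)=W. Then □s at x, so ◇s at x, so x has a successor.

□s → ◇s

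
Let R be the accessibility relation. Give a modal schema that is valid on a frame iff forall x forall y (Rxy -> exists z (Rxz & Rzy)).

□□q → □q

A defining formula is □□q → □q (the C4 axiom).
Suppose □□q→□q is valid. Take Rxy and set V(q)={w : xR²w}. Then □□q at x, so □q at x, so q at y, i.e. ∃z(Rxz∧Rzy).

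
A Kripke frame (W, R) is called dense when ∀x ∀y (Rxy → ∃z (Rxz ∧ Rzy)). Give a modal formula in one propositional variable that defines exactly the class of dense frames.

A defining formula is □□p → □p (the C4 axiom).
Suppose □□p→□p is valid. Take Rxy and set V(p)={w : xR²w}. Then □□p at x, so □p at x, so p at y, i.e. ∃z(Rxz∧Rzy).

□□p → □p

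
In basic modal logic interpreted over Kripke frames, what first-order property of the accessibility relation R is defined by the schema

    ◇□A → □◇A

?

This is the .2 axiom.
It corresponds to convergence: ∀x ∀y ∀z (Rxy ∧ Rxz → ∃w (Ryw ∧ Rzw)).

convergence: ∀x ∀y ∀z (Rxy ∧ Rxz → ∃w (Ryw ∧ Rzw))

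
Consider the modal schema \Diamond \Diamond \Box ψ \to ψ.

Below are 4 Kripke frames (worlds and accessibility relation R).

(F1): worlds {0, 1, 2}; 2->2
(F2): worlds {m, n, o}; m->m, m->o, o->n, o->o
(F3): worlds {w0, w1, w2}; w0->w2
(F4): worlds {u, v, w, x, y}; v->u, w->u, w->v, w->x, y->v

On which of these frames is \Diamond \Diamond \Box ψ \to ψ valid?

Frame correspondent (Sahlqvist): \forall x \forall y (x R^2 y \to \exists w (yRw \wedge x = w)) — i.e. a generalized confluence (Geach) condition.
(F1): holds.
(F2): fails — mR²n but no w with nRw and m=w.
(F3): holds.
(F4): fails — wR²u but no t with uRt and w=t.

(F1), (F3)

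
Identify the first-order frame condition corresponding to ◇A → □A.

partial functionality: ∀x ∀y ∀z (Rxy ∧ Rxz → y = z)

Suppose ◇A→□A is valid. Take Rxy, Rxz and set V(A)={y}. Then ◇A at x, so □A at x, so A at z, i.e. z=y.
Conversely, on a frame with partial functionality the schema holds at every world under every valuation.
So the correspondent is partial functionality.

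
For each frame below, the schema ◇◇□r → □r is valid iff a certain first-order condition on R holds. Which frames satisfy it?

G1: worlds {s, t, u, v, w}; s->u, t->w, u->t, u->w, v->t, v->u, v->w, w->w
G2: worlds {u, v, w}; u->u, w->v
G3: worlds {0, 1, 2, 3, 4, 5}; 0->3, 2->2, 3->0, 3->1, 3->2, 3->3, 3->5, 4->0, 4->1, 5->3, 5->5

G2

This is the axiom for a generalized confluence (Geach) condition; its first-order frame correspondent is ∀x ∀y ∀z ((xR²y ∧ xRz) → ∃w (yRw ∧ z = w)).
G1: fails — sR²t, sRu but no w* with tRw* and u=w*.
G2: satisfies the condition.
G3: fails — 0R²1, 0R3 but no w with 1Rw and 3=w.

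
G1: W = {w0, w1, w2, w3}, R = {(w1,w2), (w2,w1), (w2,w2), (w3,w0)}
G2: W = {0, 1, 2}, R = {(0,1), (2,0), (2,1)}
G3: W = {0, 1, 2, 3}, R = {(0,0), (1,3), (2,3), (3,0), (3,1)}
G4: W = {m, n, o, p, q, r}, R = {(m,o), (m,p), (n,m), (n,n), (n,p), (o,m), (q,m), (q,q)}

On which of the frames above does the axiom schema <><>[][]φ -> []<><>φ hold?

G1, G3

This is the axiom for a generalized confluence (Geach) condition; its first-order frame correspondent is forall x forall y forall z ((x R^2 y & xRz) -> exists w (y R^2 w & z R^2 w)).
G1: ✓.
G2: fails — 2R²1, 2R0 but no w with 1R²w and 0R²w.
G3: ✓.
G4: fails — mR²m, mRo but no w with mR²w and oR²w.
Valid on: G1, G3.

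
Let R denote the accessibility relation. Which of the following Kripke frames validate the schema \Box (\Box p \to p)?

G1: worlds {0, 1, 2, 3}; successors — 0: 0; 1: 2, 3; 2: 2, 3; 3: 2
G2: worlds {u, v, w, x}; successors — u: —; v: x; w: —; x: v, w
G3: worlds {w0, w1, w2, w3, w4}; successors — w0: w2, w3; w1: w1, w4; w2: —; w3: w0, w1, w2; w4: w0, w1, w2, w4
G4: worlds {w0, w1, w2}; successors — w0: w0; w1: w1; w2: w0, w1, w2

This is the axiom for shift-reflexivity; its first-order frame correspondent is \forall x \forall y (Rxy \to Ryy).
G1: fails — R23 but not R33.
G2: fails — Rxw but not Rww.
G3: fails — Rw3w0 but not Rw0w0.
G4: holds.
Valid on: G4.

G4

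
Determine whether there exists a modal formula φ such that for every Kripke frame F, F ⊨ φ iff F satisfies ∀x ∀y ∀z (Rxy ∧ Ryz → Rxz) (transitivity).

Yes — defined by □r → □□r

Yes: it is transitivity, defined by the 4 schema □r → □□r.
Suppose □r→□□r is valid. Take Rxy, Ryz and set V(r)={w : Rxw}. Then □r at x, so □□r at x, so □r at y, so r at z, i.e. Rxz.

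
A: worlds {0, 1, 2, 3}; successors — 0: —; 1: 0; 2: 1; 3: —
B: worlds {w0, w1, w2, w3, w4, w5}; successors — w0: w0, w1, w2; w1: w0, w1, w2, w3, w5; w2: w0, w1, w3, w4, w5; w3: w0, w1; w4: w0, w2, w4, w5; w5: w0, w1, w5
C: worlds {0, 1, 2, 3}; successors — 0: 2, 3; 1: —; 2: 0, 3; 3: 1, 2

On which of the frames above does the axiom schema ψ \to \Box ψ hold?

Frame correspondent (Sahlqvist): \forall x \forall z (xRz \to \exists w (x = w \wedge z = w)) — i.e. a generalized confluence (Geach) condition.
A: fails — 1R0 but 1 ≠ 0.
B: fails — w0Rw1 but w0 ≠ w1.
C: fails — 0R2 but 0 ≠ 2.

none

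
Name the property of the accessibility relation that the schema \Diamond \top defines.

seriality

◇⊤ holds at w iff w has a successor, so frame-validity of ◇⊤ is exactly seriality. Equivalently via □p → ◇p:
Suppose □p→◇p is valid. At any x set V(p)=W. Then □p at x, so ◇p at x, so x has a successor.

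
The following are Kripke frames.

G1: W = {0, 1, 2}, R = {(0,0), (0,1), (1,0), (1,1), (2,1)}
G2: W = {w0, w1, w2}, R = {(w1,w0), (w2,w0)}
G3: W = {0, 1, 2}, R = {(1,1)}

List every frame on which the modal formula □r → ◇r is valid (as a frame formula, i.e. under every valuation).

The schema corresponds to seriality: ∀x ∃y Rxy.
G1: satisfies the condition.
G2: fails — world w0 has no successor.
G3: fails — world 0 has no successor.
Valid on: G1.

G1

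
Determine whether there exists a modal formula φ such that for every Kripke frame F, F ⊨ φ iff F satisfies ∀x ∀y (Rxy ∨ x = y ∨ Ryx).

Any modally definable frame class is closed under disjoint unions.
Take 3 disjoint single-world reflexive frames: each is trivially connected, but their disjoint union has 3 worlds with no edge between distinct components, so it is not connected.
So the class is not modally definable.

Not definable by any modal formula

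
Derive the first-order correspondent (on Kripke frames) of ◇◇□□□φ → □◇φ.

This is a Sahlqvist (Geach-type) schema ◇^2□^3φ → □^1◇^1φ.
Minimal-valuation argument: fix x; take any y with xR^2y and any z with xR^1z. Set V(φ) to the set of worlds R-reachable from y in exactly 3 steps. Then □^3φ holds at y, so the antecedent holds at x; validity forces ◇^1φ at z, giving a w with zR^1w and yR^3w.
First-order correspondent: ∀x ∀y ∀z ((xR²y ∧ xRz) → ∃w (yR³w ∧ zRw)).

∀x ∀y ∀z ((xR²y ∧ xRz) → ∃w (yR³w ∧ zRw))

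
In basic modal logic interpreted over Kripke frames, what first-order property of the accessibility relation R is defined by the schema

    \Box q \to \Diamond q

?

This schema is the D axiom.
It corresponds to seriality: \forall x \exists y Rxy.

seriality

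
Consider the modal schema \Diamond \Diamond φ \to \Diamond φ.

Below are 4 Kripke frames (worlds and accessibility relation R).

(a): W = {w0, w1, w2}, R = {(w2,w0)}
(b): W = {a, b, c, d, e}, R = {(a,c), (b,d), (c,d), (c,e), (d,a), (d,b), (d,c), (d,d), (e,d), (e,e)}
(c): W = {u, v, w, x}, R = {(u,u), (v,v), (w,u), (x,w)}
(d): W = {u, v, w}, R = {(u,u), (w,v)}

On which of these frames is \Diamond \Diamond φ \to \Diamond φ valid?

(a), (d)

This is the axiom for transitivity; its first-order frame correspondent is \forall x \forall y \forall z (Rxy \wedge Ryz \to Rxz).
(a): satisfies the condition.
(b): fails — Rcd and Rdc but not Rcc.
(c): fails — Rxw and Rwu but not Rxu.
(d): satisfies the condition.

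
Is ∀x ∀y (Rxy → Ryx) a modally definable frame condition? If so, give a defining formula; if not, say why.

Yes, by r → □◇r

This is a Sahlqvist condition; the B axiom r → □◇r defines it.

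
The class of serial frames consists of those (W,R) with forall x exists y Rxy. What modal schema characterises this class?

□s → ◇s

A defining formula is □s → ◇s (the D axiom).
Suppose □s→◇s is valid. At any x set V(s)=W. Then □s at x, so ◇s at x, so x has a successor.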